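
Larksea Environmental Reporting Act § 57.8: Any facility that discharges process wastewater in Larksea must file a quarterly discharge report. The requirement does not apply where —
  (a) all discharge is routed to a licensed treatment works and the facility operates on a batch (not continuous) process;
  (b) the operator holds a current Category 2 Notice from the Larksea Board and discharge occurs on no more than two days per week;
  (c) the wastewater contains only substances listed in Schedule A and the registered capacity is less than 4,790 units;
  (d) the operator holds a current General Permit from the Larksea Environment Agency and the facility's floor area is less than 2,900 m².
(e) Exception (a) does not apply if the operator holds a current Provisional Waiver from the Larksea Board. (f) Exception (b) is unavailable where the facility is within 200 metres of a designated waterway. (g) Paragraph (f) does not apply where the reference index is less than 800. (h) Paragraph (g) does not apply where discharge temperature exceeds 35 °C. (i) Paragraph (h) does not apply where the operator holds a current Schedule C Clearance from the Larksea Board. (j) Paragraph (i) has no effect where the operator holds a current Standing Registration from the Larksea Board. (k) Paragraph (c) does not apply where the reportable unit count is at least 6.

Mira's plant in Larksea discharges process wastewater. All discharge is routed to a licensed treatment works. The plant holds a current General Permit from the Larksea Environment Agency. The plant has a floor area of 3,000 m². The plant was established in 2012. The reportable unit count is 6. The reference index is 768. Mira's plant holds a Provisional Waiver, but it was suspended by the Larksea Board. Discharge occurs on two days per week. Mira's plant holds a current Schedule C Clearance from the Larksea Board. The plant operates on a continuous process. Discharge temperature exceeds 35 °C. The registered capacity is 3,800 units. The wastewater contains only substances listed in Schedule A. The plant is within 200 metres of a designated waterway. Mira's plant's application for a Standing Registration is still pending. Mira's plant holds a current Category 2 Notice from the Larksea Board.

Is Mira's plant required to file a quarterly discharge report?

Exception (a) fails — the facility operates on a continuous process.
Exception (b): a current Category 2 Notice is held; discharge occurs on no more than two days per week — every condition holds. As to paragraphs (f)–(j): (f) is triggered (the plant is within 200 m of a designated waterway), but is set aside by (g): (g) applies — the reference index is 768, less than the 800 limit. (h) is engaged (discharge temperature exceeds 35 °C), but is itself disapplied by (i): (i) operates against (h): a current Schedule C Clearance is held. (j) is not triggered (no current Standing Registration is held), so (i) stands. Exception (b) stands.
Exception (c): the wastewater is Schedule-A-only; the registered capacity is 3,800 units, less than the 4,790 units limit — every condition holds. But: (k) operates against (c): the reportable unit count is 6, meeting the 6 threshold. Exception (c) does not apply.
Exception (d) requires that the facility's floor area is less than 2,900 m²; but the facility's floor area is 3,000 m², not less than 2,900 m², so (d) is unavailable.

No — exception (b) applies; Mira's plant is not required to file a quarterly discharge report.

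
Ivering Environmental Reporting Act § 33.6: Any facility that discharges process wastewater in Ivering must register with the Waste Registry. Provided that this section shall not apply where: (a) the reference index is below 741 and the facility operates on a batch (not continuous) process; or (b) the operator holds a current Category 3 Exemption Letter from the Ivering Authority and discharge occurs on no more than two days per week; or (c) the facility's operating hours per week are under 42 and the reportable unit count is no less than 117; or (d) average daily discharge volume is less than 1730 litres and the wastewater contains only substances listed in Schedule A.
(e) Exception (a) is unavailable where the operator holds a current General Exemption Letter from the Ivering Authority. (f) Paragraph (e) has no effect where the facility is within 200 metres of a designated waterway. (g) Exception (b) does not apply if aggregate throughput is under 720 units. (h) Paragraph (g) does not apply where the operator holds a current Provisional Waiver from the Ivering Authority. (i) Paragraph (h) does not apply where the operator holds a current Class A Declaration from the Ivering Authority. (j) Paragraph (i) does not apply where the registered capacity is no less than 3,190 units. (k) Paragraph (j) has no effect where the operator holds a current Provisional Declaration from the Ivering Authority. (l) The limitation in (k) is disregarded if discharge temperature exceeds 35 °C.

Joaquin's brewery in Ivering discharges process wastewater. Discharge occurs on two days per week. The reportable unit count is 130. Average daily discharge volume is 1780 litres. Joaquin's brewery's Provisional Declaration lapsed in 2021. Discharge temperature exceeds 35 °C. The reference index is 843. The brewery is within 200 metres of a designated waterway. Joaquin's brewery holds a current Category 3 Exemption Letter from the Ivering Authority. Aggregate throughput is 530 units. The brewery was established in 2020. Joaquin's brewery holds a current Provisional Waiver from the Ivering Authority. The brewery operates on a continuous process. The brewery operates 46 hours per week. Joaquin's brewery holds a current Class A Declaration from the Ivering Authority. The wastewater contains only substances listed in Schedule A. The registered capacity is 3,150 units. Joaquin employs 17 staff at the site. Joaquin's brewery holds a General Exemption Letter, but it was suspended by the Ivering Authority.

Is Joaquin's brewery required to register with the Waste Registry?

Yes — Joaquin's brewery must register with the Waste Registry.

Exception (a) fails — the reference index is 843, not below 741.
Exception (b): a current Category 3 Exemption Letter is held; discharge occurs on no more than two days per week — every condition holds. Turning to paragraphs (g)–(l): (g) operates — aggregate throughput is 530 units, under the 720 units limit. (h) would limit (g) — a current Provisional Waiver is held — but (i) sets (h) aside: (i) is engaged — a current Class A Declaration is held. (j) is inapplicable (the registered capacity is 3,150 units, short of 3,190 units), so (i) stands. So (b) is unavailable.
Exception (c) does not apply: the facility's operating hours per week are 46, not under 42.
Exception (d) fails — average daily discharge volume is 1780 litres, not less than 1730 litres.
No exception is made out. Joaquin's brewery falls within the general rule.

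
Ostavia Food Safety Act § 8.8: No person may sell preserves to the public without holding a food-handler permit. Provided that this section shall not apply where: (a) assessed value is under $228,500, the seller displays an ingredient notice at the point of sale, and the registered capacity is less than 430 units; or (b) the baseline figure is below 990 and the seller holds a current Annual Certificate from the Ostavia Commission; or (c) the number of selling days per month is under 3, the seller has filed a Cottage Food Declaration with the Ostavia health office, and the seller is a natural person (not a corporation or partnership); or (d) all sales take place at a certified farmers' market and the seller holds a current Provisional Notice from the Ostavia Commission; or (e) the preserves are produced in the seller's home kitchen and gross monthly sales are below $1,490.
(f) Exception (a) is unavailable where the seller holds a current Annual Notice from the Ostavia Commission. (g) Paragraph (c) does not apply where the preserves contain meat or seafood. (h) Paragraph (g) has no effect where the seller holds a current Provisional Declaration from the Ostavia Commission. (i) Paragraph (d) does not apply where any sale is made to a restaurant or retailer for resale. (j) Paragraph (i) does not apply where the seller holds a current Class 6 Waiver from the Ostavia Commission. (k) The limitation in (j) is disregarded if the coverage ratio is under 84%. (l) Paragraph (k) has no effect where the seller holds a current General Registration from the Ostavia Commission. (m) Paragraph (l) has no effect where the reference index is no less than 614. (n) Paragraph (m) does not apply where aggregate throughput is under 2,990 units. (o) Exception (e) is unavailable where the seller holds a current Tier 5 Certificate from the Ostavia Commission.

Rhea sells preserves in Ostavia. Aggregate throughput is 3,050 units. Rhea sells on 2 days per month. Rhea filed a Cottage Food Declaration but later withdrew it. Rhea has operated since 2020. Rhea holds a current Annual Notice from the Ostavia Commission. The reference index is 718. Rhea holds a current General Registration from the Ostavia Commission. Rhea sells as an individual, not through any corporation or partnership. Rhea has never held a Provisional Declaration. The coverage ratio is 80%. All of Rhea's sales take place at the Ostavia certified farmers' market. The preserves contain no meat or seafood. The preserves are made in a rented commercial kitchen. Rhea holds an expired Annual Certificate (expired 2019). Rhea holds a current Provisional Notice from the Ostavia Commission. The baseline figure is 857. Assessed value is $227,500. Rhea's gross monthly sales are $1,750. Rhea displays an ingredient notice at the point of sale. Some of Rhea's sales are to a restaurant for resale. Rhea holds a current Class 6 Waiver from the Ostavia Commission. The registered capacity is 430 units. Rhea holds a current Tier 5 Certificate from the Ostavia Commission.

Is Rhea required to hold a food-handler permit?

Yes — Rhea must hold a food-handler permit.

Exception (a) fails — the registered capacity is 430 units, not less than 430 units.
Exception (b) does not apply: the Annual Certificate is not current.
Exception (c) fails — the Cottage Food Declaration was withdrawn.
All of (d)'s requirements are met (all sales are at a certified farmers' market; a current Provisional Notice is held). But: (i) operates against (d): some sales are to a restaurant for resale. (j) would limit (i) — a current Class 6 Waiver is held — but (k) sets (j) aside: (k) operates against (j): the coverage ratio is 80%, under the 84% limit. (l) would limit (k) — a current General Registration is held — but (m) sets (l) aside: (m) operates against (l): the reference index is 718, meeting the 614 threshold. (n), which would lift (m), is inapplicable — aggregate throughput is 3,050 units, not under 2,990 units. (d) is therefore removed.
Exception (e) requires that the preserves are produced in the seller's home kitchen; but the preserves are made in a commercial kitchen, not a home kitchen, so (e) is unavailable.
None of the exceptions is available; § 8.8 applies in full.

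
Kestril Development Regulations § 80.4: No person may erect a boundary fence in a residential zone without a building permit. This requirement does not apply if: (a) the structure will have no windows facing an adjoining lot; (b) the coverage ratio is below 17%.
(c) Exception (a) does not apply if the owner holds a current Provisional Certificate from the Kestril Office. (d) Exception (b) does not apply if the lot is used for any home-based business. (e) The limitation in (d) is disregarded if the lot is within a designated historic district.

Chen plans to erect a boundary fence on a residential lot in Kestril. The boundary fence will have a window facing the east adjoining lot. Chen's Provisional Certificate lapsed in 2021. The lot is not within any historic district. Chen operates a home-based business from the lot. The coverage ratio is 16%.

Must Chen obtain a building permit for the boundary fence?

Exception (a) does not apply: a window faces an adjoining lot.
Exception (b): the coverage ratio is 16%, below the 17% limit — every condition holds. But applying paragraphs (d)–(e): (d) operates — a home-based business operates on the lot. (e), which would lift (d), is not engaged — the lot is not in a historic district. So (b) is unavailable.
Every exception is unavailable, so the rule governs.

Yes — Chen must obtain a building permit.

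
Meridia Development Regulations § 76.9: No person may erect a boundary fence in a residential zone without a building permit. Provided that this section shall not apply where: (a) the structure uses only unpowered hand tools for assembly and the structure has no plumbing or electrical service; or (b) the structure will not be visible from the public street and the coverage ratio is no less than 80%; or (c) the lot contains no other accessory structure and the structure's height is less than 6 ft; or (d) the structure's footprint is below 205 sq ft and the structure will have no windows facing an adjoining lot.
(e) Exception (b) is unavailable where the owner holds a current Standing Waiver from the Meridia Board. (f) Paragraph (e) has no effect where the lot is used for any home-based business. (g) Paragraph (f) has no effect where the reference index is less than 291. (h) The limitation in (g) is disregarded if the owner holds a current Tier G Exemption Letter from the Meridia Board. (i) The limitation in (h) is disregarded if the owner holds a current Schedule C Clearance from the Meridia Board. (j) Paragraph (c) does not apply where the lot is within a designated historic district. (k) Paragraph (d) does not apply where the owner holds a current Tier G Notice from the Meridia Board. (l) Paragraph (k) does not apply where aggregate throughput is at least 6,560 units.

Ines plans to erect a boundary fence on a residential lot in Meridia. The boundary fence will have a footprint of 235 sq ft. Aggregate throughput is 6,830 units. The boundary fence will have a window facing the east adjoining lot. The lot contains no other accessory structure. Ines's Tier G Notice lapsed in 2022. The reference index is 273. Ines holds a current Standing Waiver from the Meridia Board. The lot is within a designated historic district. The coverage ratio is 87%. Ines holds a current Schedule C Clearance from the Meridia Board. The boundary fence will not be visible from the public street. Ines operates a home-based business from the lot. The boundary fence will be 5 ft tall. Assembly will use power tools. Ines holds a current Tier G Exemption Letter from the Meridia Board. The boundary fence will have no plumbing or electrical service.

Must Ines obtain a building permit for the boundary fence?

Exception (a) requires that the structure uses only unpowered hand tools for assembly; but assembly uses power tools, so (a) is unavailable.
All of (b)'s requirements are met (the structure will not be visible from the street; the coverage ratio is 87%, meeting the 80% threshold). But: (e) applies — a current Standing Waiver is held. (f) would limit (e) — a home-based business operates on the lot — but (g) sets (f) aside: (g) is triggered — the reference index is 273, less than the 291 limit. (h) would limit (g) — a current Tier G Exemption Letter is held — but (i) sets (h) aside: (i) operates against (h): a current Schedule C Clearance is held. Exception (b) does not apply.
Exception (c)'s conditions are all satisfied: the lot has no other accessory structure; the structure's height is 5 ft, less than the 6 ft limit. Turning to paragraph (j): (j) is engaged — the lot is in a historic district. (c) is therefore removed.
Exception (d) requires that the structure's footprint is below 205 sq ft; but the structure's footprint is 235 sq ft, not below 205 sq ft, so (d) is unavailable.
No exception is made out. Ines falls within the general rule.

Yes — Ines must obtain a building permit.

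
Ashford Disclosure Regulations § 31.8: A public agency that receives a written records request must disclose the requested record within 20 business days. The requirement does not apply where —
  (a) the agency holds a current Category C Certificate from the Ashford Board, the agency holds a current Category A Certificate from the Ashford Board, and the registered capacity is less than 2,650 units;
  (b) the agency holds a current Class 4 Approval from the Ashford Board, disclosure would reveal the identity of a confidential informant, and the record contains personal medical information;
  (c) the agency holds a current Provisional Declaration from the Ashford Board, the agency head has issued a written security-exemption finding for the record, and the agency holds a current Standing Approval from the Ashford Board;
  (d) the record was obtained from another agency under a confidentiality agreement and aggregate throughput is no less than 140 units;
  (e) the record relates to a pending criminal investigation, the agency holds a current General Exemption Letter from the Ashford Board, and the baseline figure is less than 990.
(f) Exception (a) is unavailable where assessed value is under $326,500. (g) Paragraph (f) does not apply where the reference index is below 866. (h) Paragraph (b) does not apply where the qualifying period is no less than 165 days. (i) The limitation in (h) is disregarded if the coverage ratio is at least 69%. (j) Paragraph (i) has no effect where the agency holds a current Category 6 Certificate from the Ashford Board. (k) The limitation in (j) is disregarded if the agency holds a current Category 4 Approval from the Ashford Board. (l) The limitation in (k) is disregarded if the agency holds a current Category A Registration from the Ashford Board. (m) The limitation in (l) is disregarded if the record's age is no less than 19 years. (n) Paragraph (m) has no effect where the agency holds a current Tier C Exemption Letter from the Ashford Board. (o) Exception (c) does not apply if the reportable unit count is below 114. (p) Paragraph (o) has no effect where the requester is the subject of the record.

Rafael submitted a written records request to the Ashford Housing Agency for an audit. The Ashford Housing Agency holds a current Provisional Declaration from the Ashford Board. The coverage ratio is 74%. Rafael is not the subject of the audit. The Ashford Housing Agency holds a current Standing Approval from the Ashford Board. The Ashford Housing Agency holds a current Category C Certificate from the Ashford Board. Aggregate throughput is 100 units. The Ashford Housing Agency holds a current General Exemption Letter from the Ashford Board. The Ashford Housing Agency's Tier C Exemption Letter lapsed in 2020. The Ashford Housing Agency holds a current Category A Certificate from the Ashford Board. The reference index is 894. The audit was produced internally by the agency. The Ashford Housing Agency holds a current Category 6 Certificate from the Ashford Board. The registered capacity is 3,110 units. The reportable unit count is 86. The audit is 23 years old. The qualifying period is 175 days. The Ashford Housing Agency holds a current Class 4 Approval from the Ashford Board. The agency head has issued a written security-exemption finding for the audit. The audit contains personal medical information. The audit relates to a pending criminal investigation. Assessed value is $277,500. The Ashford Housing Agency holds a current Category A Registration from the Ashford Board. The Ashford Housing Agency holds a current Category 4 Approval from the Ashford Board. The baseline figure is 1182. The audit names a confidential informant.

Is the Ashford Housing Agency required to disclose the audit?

Exception (a) does not apply: the registered capacity is 3,110 units, not less than 2,650 units.
Exception (b): a current Class 4 Approval is held; the audit names a confidential informant; the audit contains personal medical information — every condition holds. Applying paragraphs (h)–(n): (h) operates (the qualifying period is 175 days, meeting the 165 days threshold), but is itself disapplied by (i): (i) is triggered — the coverage ratio is 74%, meeting the 69% threshold. (j) would limit (i) — a current Category 6 Certificate is held — but (k) sets (j) aside: (k) operates against (j): a current Category 4 Approval is held. (l) would limit (k) — a current Category A Registration is held — but (m) sets (l) aside: (m) operates against (l): the record's age is 23 years, meeting the 19 years threshold. (n) does not operate here (no current Tier C Exemption Letter is held), so (m) stands. Exception (b) stands.
Exception (c): a current Provisional Declaration is held; a written security-exemption finding has been issued; a current Standing Approval is held — every condition holds. However, paragraphs (o)–(p) must be considered: (o) operates against (c): the reportable unit count is 86, below the 114 limit. (p), which would lift (o), is inapplicable — Rafael is not the subject of the audit. Exception (c) does not apply.
Exception (d) does not apply: the audit was produced internally.
Exception (e) does not apply: the baseline figure is 1,182, not less than 990.

No — exception (b) applies; the Ashford Housing Agency is not required to disclose the audit.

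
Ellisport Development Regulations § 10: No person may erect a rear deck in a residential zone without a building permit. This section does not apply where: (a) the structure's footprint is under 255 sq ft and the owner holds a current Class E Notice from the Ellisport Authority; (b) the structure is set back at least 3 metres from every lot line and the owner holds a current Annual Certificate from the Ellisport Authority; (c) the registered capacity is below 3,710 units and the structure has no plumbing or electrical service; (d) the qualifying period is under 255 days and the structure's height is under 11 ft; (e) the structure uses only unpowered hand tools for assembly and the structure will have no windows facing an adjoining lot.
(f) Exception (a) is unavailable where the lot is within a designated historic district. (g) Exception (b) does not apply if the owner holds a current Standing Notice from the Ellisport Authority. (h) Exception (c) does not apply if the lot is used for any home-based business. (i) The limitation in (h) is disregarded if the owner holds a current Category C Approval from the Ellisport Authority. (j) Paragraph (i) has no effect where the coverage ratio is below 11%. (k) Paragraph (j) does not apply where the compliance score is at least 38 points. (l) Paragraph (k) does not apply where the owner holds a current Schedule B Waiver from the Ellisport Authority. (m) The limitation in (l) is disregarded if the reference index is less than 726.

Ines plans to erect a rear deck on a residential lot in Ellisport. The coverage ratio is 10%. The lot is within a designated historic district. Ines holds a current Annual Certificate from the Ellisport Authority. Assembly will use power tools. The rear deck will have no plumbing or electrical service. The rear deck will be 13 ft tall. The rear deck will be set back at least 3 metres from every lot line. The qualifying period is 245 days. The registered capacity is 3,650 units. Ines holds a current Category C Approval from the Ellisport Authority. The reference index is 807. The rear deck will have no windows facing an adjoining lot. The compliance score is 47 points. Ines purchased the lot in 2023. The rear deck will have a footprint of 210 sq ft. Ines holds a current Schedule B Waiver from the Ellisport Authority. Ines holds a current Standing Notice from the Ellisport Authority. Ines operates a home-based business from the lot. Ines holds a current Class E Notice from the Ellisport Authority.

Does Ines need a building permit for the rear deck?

All of (a)'s requirements are met (the structure's footprint is 210 sq ft, under the 255 sq ft limit; a current Class E Notice is held). However, paragraph (f) must be considered: (f) operates against (a): the lot is in a historic district. (a) is therefore removed.
Exception (b)'s conditions are all satisfied: the setback is at least 3 m on every side; a current Annual Certificate is held. But applying paragraph (g): (g) operates against (b): a current Standing Notice is held. (b) is therefore removed.
Exception (c) is satisfied on its face — the registered capacity is 3,650 units, below the 3,710 units limit; there is no plumbing or electrical service. But applying paragraphs (h)–(m): (h) operates against (c): a home-based business operates on the lot. (i) is triggered (a current Category C Approval is held), but yields to (j): (j) operates against (i): the coverage ratio is 10%, below the 11% limit. (k) would limit (j) — the compliance score is 47 points, meeting the 38 points threshold — but (l) sets (k) aside: (l) operates against (k): a current Schedule B Waiver is held. (m), which would lift (l), is not triggered — the reference index is 807, not less than 726. (c) is therefore removed.
Exception (d) does not apply: the structure's height is 13 ft, not under 11 ft.
Exception (e) requires that the structure uses only unpowered hand tools for assembly; but assembly uses power tools, so (e) is unavailable.
None of the exceptions is available; § 10 applies in full.

Yes — Ines must obtain a building permit.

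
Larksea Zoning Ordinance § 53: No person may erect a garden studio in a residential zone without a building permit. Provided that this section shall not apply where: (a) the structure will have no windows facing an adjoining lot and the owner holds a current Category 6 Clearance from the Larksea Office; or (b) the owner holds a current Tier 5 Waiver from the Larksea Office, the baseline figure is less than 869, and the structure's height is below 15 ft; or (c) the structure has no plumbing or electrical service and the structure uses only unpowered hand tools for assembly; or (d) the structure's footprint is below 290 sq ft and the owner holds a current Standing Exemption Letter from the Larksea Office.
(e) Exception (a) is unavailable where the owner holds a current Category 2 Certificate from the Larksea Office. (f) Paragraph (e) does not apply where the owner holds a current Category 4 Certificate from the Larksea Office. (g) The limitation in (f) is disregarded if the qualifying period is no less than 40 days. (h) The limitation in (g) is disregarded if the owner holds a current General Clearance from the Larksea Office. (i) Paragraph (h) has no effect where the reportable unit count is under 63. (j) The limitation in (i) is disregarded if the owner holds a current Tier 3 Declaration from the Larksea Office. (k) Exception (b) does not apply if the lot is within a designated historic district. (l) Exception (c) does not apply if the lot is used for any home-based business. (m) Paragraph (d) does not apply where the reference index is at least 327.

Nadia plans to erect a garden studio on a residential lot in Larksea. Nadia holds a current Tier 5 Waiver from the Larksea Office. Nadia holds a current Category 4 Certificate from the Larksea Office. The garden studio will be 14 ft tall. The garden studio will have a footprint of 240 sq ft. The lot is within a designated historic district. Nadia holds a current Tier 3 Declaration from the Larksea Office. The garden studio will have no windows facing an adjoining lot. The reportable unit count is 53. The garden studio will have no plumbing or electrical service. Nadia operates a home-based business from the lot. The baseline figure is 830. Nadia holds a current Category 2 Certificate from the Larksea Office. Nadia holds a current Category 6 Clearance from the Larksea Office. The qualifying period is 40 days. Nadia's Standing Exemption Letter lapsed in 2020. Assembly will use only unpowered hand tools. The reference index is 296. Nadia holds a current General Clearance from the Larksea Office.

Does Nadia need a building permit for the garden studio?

No — exception (a) applies; Nadia does not need a building permit.

Exception (a)'s conditions are all satisfied: no windows face an adjoining lot; a current Category 6 Clearance is held. As to paragraphs (e)–(j): (e) would limit (a) — a current Category 2 Certificate is held — but (f) sets (e) aside: (f) applies — a current Category 4 Certificate is held. (g) would limit (f) — the qualifying period is 40 days, meeting the 40 days threshold — but (h) sets (g) aside: (h) operates against (g): a current General Clearance is held. (i) would limit (h) — the reportable unit count is 53, under the 63 limit — but (j) sets (i) aside: (j) operates — a current Tier 3 Declaration is held. So (a) applies.
Exception (b) is satisfied on its face — a current Tier 5 Waiver is held; the baseline figure is 830, less than the 869 limit; the structure's height is 14 ft, below the 15 ft limit. But: (k) applies — the lot is in a historic district. So (b) is unavailable.
Exception (c)'s conditions are all satisfied: there is no plumbing or electrical service; assembly uses only hand tools. But: (l) operates against (c): a home-based business operates on the lot. So (c) is unavailable.
Exception (d) does not apply: the Standing Exemption Letter is not current.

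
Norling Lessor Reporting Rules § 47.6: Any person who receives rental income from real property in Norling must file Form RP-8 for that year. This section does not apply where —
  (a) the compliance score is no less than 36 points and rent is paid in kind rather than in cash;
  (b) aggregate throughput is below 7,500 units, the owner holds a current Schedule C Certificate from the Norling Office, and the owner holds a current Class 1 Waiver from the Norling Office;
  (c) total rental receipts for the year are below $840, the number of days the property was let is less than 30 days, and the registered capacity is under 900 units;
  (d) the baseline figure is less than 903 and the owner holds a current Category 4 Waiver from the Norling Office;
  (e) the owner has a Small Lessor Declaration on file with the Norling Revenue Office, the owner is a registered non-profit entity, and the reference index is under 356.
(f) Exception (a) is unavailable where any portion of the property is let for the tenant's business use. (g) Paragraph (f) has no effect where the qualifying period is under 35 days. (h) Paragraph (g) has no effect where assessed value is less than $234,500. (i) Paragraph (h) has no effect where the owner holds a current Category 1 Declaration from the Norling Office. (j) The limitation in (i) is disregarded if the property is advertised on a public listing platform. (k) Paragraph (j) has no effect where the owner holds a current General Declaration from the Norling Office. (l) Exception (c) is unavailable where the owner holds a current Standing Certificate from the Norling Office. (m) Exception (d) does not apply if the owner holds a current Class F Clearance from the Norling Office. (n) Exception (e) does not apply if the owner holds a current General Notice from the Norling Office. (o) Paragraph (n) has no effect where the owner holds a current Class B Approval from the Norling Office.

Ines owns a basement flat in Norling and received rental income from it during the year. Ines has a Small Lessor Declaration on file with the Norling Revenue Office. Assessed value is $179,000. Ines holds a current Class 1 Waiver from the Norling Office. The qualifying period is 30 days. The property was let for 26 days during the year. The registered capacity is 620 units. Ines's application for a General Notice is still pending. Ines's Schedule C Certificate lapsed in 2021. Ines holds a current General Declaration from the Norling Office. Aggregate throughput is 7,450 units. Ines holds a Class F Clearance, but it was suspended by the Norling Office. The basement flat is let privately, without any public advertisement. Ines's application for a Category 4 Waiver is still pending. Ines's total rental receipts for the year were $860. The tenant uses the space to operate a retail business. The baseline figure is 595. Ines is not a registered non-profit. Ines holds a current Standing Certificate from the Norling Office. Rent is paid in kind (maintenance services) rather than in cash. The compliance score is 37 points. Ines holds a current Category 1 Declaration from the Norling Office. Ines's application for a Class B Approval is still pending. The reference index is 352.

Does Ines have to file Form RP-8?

No — exception (a) applies; Ines is not required to file Form RP-8.

Exception (a)'s conditions are all satisfied: the compliance score is 37 points, meeting the 36 points threshold; rent is paid in kind. Applying paragraphs (f)–(k): (f) operates (the space is let for business use), but is itself disapplied by (g): (g) operates against (f): the qualifying period is 30 days, under the 35 days limit. (h) operates (assessed value is $179,000, less than the $234,500 limit), but is itself disapplied by (i): (i) operates against (h): a current Category 1 Declaration is held. (j), which would lift (i), is not engaged — the property is let privately without advertisement. Exception (a) stands.
Exception (b) does not apply: there is no Schedule C Certificate in force.
Exception (c) does not apply: total rental receipts for the year are $860, not below $840.
Exception (d) fails — there is no Category 4 Waiver in force.
Exception (e) does not apply: Ines is not a registered non-profit.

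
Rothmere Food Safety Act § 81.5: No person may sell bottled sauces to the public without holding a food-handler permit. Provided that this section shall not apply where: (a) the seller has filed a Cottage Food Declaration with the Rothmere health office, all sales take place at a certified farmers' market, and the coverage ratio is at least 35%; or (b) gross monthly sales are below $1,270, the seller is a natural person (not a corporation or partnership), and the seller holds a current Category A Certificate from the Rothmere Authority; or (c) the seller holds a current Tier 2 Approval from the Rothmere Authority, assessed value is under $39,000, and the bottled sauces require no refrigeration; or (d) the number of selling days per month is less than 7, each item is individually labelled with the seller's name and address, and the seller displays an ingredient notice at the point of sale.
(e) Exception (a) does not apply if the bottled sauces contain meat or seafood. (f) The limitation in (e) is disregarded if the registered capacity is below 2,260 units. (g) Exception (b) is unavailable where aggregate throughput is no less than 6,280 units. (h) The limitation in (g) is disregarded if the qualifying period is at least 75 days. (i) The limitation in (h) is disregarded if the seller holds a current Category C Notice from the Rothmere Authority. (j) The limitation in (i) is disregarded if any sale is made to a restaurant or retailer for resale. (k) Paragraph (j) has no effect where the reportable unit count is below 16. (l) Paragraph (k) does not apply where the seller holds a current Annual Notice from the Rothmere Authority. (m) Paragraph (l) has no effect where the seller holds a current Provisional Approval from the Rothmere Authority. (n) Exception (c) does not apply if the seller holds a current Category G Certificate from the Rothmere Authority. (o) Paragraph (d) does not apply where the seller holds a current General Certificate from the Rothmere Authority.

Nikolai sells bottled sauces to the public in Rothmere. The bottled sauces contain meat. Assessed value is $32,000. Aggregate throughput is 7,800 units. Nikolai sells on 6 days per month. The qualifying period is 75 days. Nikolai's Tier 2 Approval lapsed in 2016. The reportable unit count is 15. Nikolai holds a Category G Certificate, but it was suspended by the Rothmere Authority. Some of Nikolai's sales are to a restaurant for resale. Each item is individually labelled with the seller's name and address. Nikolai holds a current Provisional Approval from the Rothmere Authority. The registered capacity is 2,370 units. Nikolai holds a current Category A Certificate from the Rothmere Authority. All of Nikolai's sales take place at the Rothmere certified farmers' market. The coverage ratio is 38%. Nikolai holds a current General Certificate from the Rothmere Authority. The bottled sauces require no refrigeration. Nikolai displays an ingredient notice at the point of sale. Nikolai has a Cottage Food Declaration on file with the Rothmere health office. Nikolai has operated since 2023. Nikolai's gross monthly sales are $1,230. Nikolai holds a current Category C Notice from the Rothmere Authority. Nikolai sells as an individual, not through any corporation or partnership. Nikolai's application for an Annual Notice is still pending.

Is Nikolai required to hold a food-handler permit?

Yes — Nikolai must hold a food-handler permit.

All of (a)'s requirements are met (a Cottage Food Declaration is on file; all sales are at a certified farmers' market; the coverage ratio is 38%, meeting the 35% threshold). But: (e) operates against (a): the bottled sauces contain meat. (f), which would lift (e), is inapplicable — the registered capacity is 2,370 units, not below 2,260 units. Exception (a) does not apply.
Exception (b)'s conditions are all satisfied: gross monthly sales are $1,230, below the $1,270 limit; the seller is a natural person; a current Category A Certificate is held. But: (g) is triggered — aggregate throughput is 7,800 units, meeting the 6,280 units threshold. (h) operates (the qualifying period is 75 days, meeting the 75 days threshold), but is set aside by (i): (i) operates against (h): a current Category C Notice is held. (j) is triggered (some sales are to a restaurant for resale), but yields to (k): (k) is triggered — the reportable unit count is 15, below the 16 limit. (l), which would lift (k), does not operate here — no current Annual Notice is held. (b) is therefore removed.
Exception (c) does not apply: no current Tier 2 Approval is held.
Exception (d): the number of selling days per month is 6, less than the 7 limit; items are individually labelled; an ingredient notice is displayed — every condition holds. Turning to paragraph (o): (o) is triggered — a current General Certificate is held. (d) is therefore removed.
No exception displaces § 81.5.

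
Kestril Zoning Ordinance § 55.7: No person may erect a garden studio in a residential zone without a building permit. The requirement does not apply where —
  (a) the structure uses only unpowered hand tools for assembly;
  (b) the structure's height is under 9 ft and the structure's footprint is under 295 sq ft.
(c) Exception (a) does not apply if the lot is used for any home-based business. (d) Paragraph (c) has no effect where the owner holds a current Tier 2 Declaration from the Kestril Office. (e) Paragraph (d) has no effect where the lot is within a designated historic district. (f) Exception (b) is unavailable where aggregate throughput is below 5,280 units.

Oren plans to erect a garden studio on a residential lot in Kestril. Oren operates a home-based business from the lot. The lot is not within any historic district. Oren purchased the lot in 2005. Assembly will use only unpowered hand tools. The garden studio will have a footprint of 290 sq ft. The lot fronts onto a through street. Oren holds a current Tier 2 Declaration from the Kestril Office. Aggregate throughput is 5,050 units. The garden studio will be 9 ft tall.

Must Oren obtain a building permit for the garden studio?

No — exception (a) applies; Oren does not need a building permit.

Exception (a)'s conditions are all satisfied: assembly uses only hand tools. Considering the limiting provisions: (c) operates (a home-based business operates on the lot), but yields to (d): (d) operates against (c): a current Tier 2 Declaration is held. (e) is not triggered (the lot is not in a historic district), so (d) stands. Exception (a) stands.
Exception (b) does not apply: the structure's height is 9 ft, not under 9 ft.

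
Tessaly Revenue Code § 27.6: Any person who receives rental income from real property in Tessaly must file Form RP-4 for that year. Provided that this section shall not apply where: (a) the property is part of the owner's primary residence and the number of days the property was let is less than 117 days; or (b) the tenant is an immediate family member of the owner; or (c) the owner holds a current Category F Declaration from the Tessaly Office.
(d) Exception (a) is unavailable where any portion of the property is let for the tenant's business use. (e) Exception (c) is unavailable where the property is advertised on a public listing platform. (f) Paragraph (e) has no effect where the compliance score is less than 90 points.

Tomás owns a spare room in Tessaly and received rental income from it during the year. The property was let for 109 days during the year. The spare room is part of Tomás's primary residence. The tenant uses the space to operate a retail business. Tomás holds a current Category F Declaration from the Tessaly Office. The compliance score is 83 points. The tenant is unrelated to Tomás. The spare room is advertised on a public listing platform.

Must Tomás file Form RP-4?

Exception (a): the spare room is part of the primary residence; the number of days the property was let is 109 days, less than the 117 days limit — every condition holds. Turning to paragraph (d): (d) applies — the space is let for business use. So (a) is unavailable.
Exception (b) fails — the tenant is unrelated to the owner.
Exception (c): a current Category F Declaration is held — every condition holds. Considering the limiting provisions: (e) would limit (c) — the property is publicly advertised — but (f) sets (e) aside: (f) operates against (e): the compliance score is 83 points, less than the 90 points limit. So (c) applies.

No — exception (c) applies; Tomás is not required to file Form RP-4.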